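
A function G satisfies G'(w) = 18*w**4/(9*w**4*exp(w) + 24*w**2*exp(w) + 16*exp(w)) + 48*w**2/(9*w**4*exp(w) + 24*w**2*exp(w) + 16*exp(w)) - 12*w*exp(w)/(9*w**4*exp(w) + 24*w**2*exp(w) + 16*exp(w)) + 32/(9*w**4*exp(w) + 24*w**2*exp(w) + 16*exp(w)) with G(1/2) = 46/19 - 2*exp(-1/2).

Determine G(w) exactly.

G(w) = 2 - 2*exp(-w) + 1/(3*w**2/2 + 2)

Integrate term by term and add the pieces.
A general antiderivative is -2*exp(-w) + 1/(3*w**2/2 + 2) + C.
The condition gives C = 46/19 - 2*exp(-1/2) - (8/19 - 2*exp(-1/2)) = 2.
So G(w) = 2 - 2*exp(-w) + 1/(3*w**2/2 + 2).
Check: d/dw[2 - 2*exp(-w) + 1/(3*w**2/2 + 2)] = (18*w**4 + 48*w**2 - 12*w*exp(w) + 32)/(9*w**4*exp(w) + 24*w**2*exp(w) + 16*exp(w)), which equals G'(w).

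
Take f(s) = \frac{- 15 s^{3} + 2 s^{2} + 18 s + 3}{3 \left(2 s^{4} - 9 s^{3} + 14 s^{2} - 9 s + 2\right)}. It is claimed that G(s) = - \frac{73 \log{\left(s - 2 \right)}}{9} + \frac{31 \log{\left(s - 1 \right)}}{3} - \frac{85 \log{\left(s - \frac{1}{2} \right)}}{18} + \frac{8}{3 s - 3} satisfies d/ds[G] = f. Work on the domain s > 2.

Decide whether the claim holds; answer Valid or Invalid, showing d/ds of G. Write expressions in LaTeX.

Valid - differentiating G returns exactly f.

d/ds[G] = \frac{- 15 s^{3} + 2 s^{2} + 18 s + 3}{6 s^{4} - 27 s^{3} + 42 s^{2} - 27 s + 6}
This equals f(s) exactly, so the claim holds.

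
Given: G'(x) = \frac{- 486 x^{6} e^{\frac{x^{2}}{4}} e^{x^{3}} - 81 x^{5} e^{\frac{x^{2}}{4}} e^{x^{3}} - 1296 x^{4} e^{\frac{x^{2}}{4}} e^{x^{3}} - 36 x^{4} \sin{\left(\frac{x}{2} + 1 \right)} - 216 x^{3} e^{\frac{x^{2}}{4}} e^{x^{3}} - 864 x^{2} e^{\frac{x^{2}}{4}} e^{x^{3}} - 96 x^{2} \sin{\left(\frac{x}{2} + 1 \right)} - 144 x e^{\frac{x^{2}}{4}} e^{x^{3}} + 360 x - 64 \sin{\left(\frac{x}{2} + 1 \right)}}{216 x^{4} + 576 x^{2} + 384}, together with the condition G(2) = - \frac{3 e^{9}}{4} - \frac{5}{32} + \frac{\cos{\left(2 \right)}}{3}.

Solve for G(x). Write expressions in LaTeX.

Any candidate G(x) must reproduce the stated G'(x) exactly.
A general antiderivative is - \frac{3 e^{x^{3} + \frac{x^{2}}{4}}}{4} + \frac{\cos{\left(\frac{x}{2} + 1 \right)}}{3} - \frac{5}{4 \left(\frac{3 x^{2}}{2} + 2\right)} + C.
The condition gives C = - \frac{3 e^{9}}{4} - \frac{5}{32} + \frac{\cos{\left(2 \right)}}{3} - (- \frac{3 e^{9}}{4} - \frac{5}{32} + \frac{\cos{\left(2 \right)}}{3}) = 0.
So G(x) = - \frac{3 e^{\frac{x^{2}}{4}} e^{x^{3}}}{4} + \frac{\cos{\left(\frac{x}{2} + 1 \right)}}{3} - \frac{5}{6 x^{2} + 8}.
Check: d/dx[- \frac{3 e^{\frac{x^{2}}{4}} e^{x^{3}}}{4} + \frac{\cos{\left(\frac{x}{2} + 1 \right)}}{3} - \frac{5}{6 x^{2} + 8}] = \frac{- 486 x^{6} e^{\frac{x^{2}}{4}} e^{x^{3}} - 81 x^{5} e^{\frac{x^{2}}{4}} e^{x^{3}} - 1296 x^{4} e^{\frac{x^{2}}{4}} e^{x^{3}} - 36 x^{4} \sin{\left(\frac{x}{2} + 1 \right)} - 216 x^{3} e^{\frac{x^{2}}{4}} e^{x^{3}} - 864 x^{2} e^{\frac{x^{2}}{4}} e^{x^{3}} - 96 x^{2} \sin{\left(\frac{x}{2} + 1 \right)} - 144 x e^{\frac{x^{2}}{4}} e^{x^{3}} + 360 x - 64 \sin{\left(\frac{x}{2} + 1 \right)}}{216 x^{4} + 576 x^{2} + 384} = G'(x).

G(x) = - \frac{3 e^{\frac{x^{2}}{4}} e^{x^{3}}}{4} + \frac{\cos{\left(\frac{x}{2} + 1 \right)}}{3} - \frac{5}{6 x^{2} + 8}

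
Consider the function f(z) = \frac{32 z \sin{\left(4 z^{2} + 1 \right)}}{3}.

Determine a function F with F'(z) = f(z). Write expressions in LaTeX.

An antiderivative is F(z) = - \frac{4 \cos{\left(4 z^{2} + 1 \right)}}{3}.

f matches the chain-rule pattern g'(h)*h' with inner function h(z) = 4 z^{2} + 1; substituting u = h(z) collapses the integral.
Check: d/dz[- \frac{4 \cos{\left(4 z^{2} + 1 \right)}}{3}] = \frac{32 z \sin{\left(4 z^{2} + 1 \right)}}{3} = f(z).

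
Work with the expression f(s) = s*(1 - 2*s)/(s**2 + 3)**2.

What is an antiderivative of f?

An antiderivative is F(s) = (-2*sqrt(3)*s**2*atan(sqrt(3)*s/3) + 6*s - 6*sqrt(3)*atan(sqrt(3)*s/3) - 3)/(6*s**2 + 18).

A candidate is checked by its d/ds: the result must match f(s).
Check: d/ds[(-2*sqrt(3)*s**2*atan(sqrt(3)*s/3) + 6*s - 6*sqrt(3)*atan(sqrt(3)*s/3) - 3)/(6*s**2 + 18)] = (-2*s**2 + s)/(s**4 + 6*s**2 + 9), which equals f(s).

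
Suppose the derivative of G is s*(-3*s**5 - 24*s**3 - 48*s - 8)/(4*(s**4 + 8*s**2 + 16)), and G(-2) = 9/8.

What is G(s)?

G(s) = (-s**5 - 4*s**3 - 4*s**2 - 12)/(4*s**2 + 16)

Whatever form G(s) takes, its d/ds must return the stated G'(s).
A general antiderivative is -s**3/4 + 1/(2*(s**2/2 + 2)) + C.
The condition gives C = 9/8 - (17/8) = -1.
So G(s) = (-s**5 - 4*s**3 - 4*s**2 - 12)/(4*s**2 + 16).
Check: d/ds[(-s**5 - 4*s**3 - 4*s**2 - 12)/(4*s**2 + 16)] = (-3*s**6 - 24*s**4 - 48*s**2 - 8*s)/(4*s**4 + 32*s**2 + 64), which equals G'(s).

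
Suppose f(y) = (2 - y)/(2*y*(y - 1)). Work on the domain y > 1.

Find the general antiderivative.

F(y) = (-2*log(y) + log(y - 1))/2 + C

Factor the denominator (2*y*(y - 1)) and decompose: f = 1/(2*(y - 1)) - 1/y; each piece integrates to a log, atan, or power term.
Check: d/dy[(-2*log(y) + log(y - 1))/2] = (2 - y)/(2*y**2 - 2*y), which equals f(y).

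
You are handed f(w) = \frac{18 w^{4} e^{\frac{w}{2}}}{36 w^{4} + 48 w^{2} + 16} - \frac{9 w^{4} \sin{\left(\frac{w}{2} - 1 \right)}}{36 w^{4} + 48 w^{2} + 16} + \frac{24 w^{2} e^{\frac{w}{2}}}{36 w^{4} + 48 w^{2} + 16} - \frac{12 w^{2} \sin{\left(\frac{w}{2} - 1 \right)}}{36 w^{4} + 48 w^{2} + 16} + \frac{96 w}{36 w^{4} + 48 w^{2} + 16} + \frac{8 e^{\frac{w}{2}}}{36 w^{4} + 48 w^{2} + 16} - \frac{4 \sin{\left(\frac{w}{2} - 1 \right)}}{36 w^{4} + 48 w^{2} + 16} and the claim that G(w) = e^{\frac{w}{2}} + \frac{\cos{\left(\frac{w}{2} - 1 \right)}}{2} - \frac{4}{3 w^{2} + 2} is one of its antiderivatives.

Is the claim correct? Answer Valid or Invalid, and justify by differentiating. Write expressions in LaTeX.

Valid: G'(w) = f(w).

d/dw[G] = \frac{18 w^{4} e^{\frac{w}{2}} - 9 w^{4} \sin{\left(\frac{w}{2} - 1 \right)} + 24 w^{2} e^{\frac{w}{2}} - 12 w^{2} \sin{\left(\frac{w}{2} - 1 \right)} + 96 w + 8 e^{\frac{w}{2}} - 4 \sin{\left(\frac{w}{2} - 1 \right)}}{36 w^{4} + 48 w^{2} + 16}
This equals f(w) exactly, so the claim holds.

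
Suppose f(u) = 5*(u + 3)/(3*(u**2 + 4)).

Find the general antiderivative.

F(u) = 5*log(u**2 + 4)/6 + 5*atan(u/2)/2 + C

Since d/du undoes antidifferentiation here, F'(u) = f(u) is required of F(u).
Check: d/du[5*log(u**2 + 4)/6 + 5*atan(u/2)/2] = (5*u + 15)/(3*u**2 + 12), which equals f(u).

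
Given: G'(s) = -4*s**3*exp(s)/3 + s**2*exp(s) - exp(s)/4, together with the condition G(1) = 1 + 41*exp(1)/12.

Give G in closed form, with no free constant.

G(s) = -(16*s**3*exp(s) - 60*s**2*exp(s) + 120*s*exp(s) - 117*exp(s) - 12)/12

G'(s) has the shape u'v + uv' for u = -4*s**3/3 + 5*s**2 - 10*s + 39/4 and v = exp(s) — it is the derivative of the product u*v.
A general antiderivative is (-16*s**3 + 60*s**2 - 120*s + 117)*exp(s)/12 + C.
The condition gives C = 1 + 41*exp(1)/12 - (41*exp(1)/12) = 1.
So G(s) = -(16*s**3*exp(s) - 60*s**2*exp(s) + 120*s*exp(s) - 117*exp(s) - 12)/12.
Check: d/ds[-(16*s**3*exp(s) - 60*s**2*exp(s) + 120*s*exp(s) - 117*exp(s) - 12)/12] = -4*s**3*exp(s)/3 + s**2*exp(s) - exp(s)/4 = G'(s).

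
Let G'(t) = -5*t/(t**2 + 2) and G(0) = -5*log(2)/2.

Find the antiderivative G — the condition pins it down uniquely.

G'(t) matches the chain-rule pattern g'(h)*h' with inner function h(t) = t**2 + 2; substituting u = h(t) collapses the integral.
A general antiderivative is -5*log(t**2 + 2)/2 + C.
The condition gives C = -5*log(2)/2 - (-5*log(2)/2) = 0.
So G(t) = -5*log(t**2 + 2)/2.
Check: d/dt[-5*log(t**2 + 2)/2] = -5*t/(t**2 + 2) = G'(t).

G(t) = -5*log(t**2 + 2)/2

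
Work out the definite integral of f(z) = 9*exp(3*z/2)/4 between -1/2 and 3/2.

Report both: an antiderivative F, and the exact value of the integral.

Since d/dz undoes antidifferentiation here, F'(z) = f(z) is required of F(z).
F(z) = 3*exp(3*z/2)/2 is an antiderivative of f.
Check: d/dz[3*exp(3*z/2)/2] = 9*exp(3*z/2)/4 = f(z).
F(3/2) = 3*exp(9/4)/2; F(-1/2) = 3*exp(-3/4)/2.
Integral = F(3/2) - F(-1/2) = -3*exp(-3/4)/2 + 3*exp(9/4)/2.

Antiderivative: F(z) = 3*exp(3*z/2)/2; value = -3*exp(-3/4)/2 + 3*exp(9/4)/2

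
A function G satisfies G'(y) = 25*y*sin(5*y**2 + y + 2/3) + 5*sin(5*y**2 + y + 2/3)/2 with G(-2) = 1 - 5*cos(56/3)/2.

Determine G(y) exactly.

The substitution u = 5*y**2 + y + 2/3 works: G'(y) is exactly (dG/du)*(du/dy) for that inner function.
A general antiderivative is -5*cos(5*y**2 + y + 2/3)/2 + C.
The condition gives C = 1 - 5*cos(56/3)/2 - (-5*cos(56/3)/2) = 1.
So G(y) = -(5*cos(5*y**2 + y + 2/3) - 2)/2.
Check: d/dy[-(5*cos(5*y**2 + y + 2/3) - 2)/2] = 25*y*sin(5*y**2 + y + 2/3) + 5*sin(5*y**2 + y + 2/3)/2 = G'(y).

G(y) = -(5*cos(5*y**2 + y + 2/3) - 2)/2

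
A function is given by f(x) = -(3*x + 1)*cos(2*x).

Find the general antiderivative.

Check any antiderivative F(x) by computing F'(x) and comparing it with f(x).
Check: d/dx[-3*x*sin(2*x)/2 - sin(2*x)/2 - 3*cos(2*x)/4] = -3*x*cos(2*x) - cos(2*x), which equals f(x).

F(x) = -3*x*sin(2*x)/2 - sin(2*x)/2 - 3*cos(2*x)/4 + C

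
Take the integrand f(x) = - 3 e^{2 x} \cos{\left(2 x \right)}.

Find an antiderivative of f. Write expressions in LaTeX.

An antiderivative F(x) passes only if d/dx[F] lands on f(x) exactly.
Check: d/dx[- \frac{3 e^{2 x} \sin{\left(2 x \right)}}{4} - \frac{3 e^{2 x} \cos{\left(2 x \right)}}{4}] = - 3 e^{2 x} \cos{\left(2 x \right)} = f(x).

An antiderivative is F(x) = - \frac{3 e^{2 x} \sin{\left(2 x \right)}}{4} - \frac{3 e^{2 x} \cos{\left(2 x \right)}}{4}.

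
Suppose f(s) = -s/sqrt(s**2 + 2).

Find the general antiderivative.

The substitution u = s**2 + 2 works: f is exactly (dF/du)*(du/ds) for that inner function.
Check: d/ds[-sqrt(s**2 + 2)] = -s/sqrt(s**2 + 2) = f(s).

F(s) = -sqrt(s**2 + 2) + C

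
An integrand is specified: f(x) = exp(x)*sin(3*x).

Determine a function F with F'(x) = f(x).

An antiderivative is F(x) = -(-sin(3*x) + 3*cos(3*x))*exp(x)/10.

Since d/dx undoes antidifferentiation here, F'(x) = f(x) is required of F(x).
Check: d/dx[-(-sin(3*x) + 3*cos(3*x))*exp(x)/10] = exp(x)*sin(3*x) = f(x).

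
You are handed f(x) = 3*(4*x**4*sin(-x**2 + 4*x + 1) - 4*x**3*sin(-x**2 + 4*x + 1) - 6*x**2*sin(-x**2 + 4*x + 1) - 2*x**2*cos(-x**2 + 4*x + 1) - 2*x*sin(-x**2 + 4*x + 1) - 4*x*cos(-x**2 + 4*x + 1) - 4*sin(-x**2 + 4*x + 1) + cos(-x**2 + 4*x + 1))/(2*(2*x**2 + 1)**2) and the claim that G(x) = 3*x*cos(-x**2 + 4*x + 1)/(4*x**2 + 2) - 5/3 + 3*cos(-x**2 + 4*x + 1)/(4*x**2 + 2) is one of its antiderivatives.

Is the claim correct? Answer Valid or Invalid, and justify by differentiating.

Valid - the claim checks out under differentiation.

d/dx[G] = (12*x**4*sin(-x**2 + 4*x + 1) - 12*x**3*sin(-x**2 + 4*x + 1) - 18*x**2*sin(-x**2 + 4*x + 1) - 6*x**2*cos(-x**2 + 4*x + 1) - 6*x*sin(-x**2 + 4*x + 1) - 12*x*cos(-x**2 + 4*x + 1) - 12*sin(-x**2 + 4*x + 1) + 3*cos(-x**2 + 4*x + 1))/(8*x**4 + 8*x**2 + 2)
This equals f(x) exactly, so the claim holds.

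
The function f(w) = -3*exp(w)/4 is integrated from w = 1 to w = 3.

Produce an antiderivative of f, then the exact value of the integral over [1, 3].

Recover f(w) by differentiating a candidate F(w); any mismatch rules it out.
F(w) = -3*exp(w)/4 is an antiderivative of f.
Check: d/dw[-3*exp(w)/4] = -3*exp(w)/4 = f(w).
F(3) = -3*exp(3)/4; F(1) = -3*exp(1)/4.
Integral = F(3) - F(1) = -3*exp(3)/4 + 3*exp(1)/4.

Antiderivative: F(w) = -3*exp(w)/4; value = -3*exp(3)/4 + 3*exp(1)/4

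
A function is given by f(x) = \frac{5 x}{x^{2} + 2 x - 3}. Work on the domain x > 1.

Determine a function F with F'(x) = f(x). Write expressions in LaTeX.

Factor the denominator (\left(x - 1\right) \left(x + 3\right)) and decompose: f = \frac{15}{4 \left(x + 3\right)} + \frac{5}{4 \left(x - 1\right)}; each piece integrates to a log, atan, or power term.
Check: d/dx[\frac{5 \left(\log{\left(x - 1 \right)} + 3 \log{\left(x + 3 \right)}\right)}{4}] = \frac{5 x}{x^{2} + 2 x - 3} = f(x).

An antiderivative is F(x) = \frac{5 \left(\log{\left(x - 1 \right)} + 3 \log{\left(x + 3 \right)}\right)}{4}.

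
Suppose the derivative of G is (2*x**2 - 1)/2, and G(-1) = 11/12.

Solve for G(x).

G(x) = x**3/3 - x/2 + 3/4

Whatever form G(x) takes, its d/dx must return the stated G'(x).
A general antiderivative is x**3/3 - x/2 + 3/4 + C.
The condition gives C = 11/12 - (11/12) = 0.
So G(x) = x**3/3 - x/2 + 3/4.
Check: d/dx[x**3/3 - x/2 + 3/4] = x**2 - 1/2, which equals G'(x).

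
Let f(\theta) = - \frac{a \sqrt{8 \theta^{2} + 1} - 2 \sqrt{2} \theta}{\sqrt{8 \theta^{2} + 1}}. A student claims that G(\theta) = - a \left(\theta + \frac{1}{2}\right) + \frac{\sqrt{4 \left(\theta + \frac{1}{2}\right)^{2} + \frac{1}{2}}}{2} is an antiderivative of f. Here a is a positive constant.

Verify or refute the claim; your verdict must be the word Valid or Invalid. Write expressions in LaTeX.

d/d\theta[G] = \frac{- a \sqrt{8 \theta^{2} + 8 \theta + 3} + 2 \sqrt{2} \theta + \sqrt{2}}{\sqrt{8 \theta^{2} + 8 \theta + 3}}
d/d\theta[G] - f(\theta) = \frac{2 \sqrt{2} \theta \sqrt{8 \theta^{2} + 1} - 2 \sqrt{2} \theta \sqrt{8 \theta^{2} + 8 \theta + 3} + \sqrt{2} \sqrt{8 \theta^{2} + 1}}{\sqrt{8 \theta^{2} + 1} \sqrt{8 \theta^{2} + 8 \theta + 3}} != 0.

Invalid: d/d\theta[G] - f = \frac{2 \sqrt{2} \theta \sqrt{8 \theta^{2} + 1} - 2 \sqrt{2} \theta \sqrt{8 \theta^{2} + 8 \theta + 3} + \sqrt{2} \sqrt{8 \theta^{2} + 1}}{\sqrt{8 \theta^{2} + 1} \sqrt{8 \theta^{2} + 8 \theta + 3}}, which is not 0.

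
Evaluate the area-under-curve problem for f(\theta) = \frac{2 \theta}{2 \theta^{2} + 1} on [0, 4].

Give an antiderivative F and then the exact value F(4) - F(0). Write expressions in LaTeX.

Antiderivative: F(\theta) = \frac{\log{\left(2 \theta^{2} + 1 \right)}}{2}; value = \frac{\log{\left(33 \right)}}{2}

f matches the chain-rule pattern g'(h)*h' with inner function h(\theta) = 2 \theta^{2} + 1; substituting u = h(\theta) collapses the integral.
F(\theta) = \frac{\log{\left(2 \theta^{2} + 1 \right)}}{2} is an antiderivative of f.
Check: d/d\theta[\frac{\log{\left(2 \theta^{2} + 1 \right)}}{2}] = \frac{2 \theta}{2 \theta^{2} + 1} = f(\theta).
F(4) = \frac{\log{\left(33 \right)}}{2}; F(0) = 0.
Integral = F(4) - F(0) = \frac{\log{\left(33 \right)}}{2}.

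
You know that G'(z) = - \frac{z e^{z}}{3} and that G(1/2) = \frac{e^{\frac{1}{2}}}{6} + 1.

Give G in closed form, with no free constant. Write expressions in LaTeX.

G(z) = - \frac{z e^{z} - e^{z} - 3}{3}

Recognize the product-rule pattern: G'(z) = u'v + uv' with u = \frac{1}{3} - \frac{z}{3}, v = e^{z}, so integration by parts undoes it.
A general antiderivative is \frac{\left(1 - z\right) e^{z}}{3} + C.
The condition gives C = \frac{e^{\frac{1}{2}}}{6} + 1 - (\frac{e^{\frac{1}{2}}}{6}) = 1.
So G(z) = - \frac{z e^{z} - e^{z} - 3}{3}.
Check: d/dz[- \frac{z e^{z} - e^{z} - 3}{3}] = - \frac{z e^{z}}{3} = G'(z).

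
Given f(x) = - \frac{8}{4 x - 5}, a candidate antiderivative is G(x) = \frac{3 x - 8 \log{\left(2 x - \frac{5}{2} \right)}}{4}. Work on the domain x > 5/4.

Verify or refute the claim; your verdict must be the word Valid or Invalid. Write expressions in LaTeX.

d/dx[G] = \frac{12 x - 47}{16 x - 20}
d/dx[G] - f(x) = \frac{3}{4} != 0.

Invalid: d/dx[G] - f = \frac{3}{4}, which is not 0.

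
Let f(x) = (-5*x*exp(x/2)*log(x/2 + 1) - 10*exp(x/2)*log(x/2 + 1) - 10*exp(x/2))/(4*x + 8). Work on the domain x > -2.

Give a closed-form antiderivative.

An antiderivative is F(x) = -5*exp(x/2)*log(x/2 + 1)/2.

f has the shape u'v + uv' for u = -5*exp(x/2)/2 and v = log(x/2 + 1) — it is the derivative of the product u*v.
Check: d/dx[-5*exp(x/2)*log(x/2 + 1)/2] = (-5*x*exp(x/2)*log(x/2 + 1) - 10*exp(x/2)*log(x/2 + 1) - 10*exp(x/2))/(4*x + 8) = f(x).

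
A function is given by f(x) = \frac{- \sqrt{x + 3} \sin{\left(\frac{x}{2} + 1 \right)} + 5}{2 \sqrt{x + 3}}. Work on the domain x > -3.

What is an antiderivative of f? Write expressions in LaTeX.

An antiderivative is F(x) = 5 \sqrt{x + 3} + \cos{\left(\frac{x}{2} + 1 \right)}.

Check any antiderivative F(x) by computing F'(x) and comparing it with f(x).
Check: d/dx[5 \sqrt{x + 3} + \cos{\left(\frac{x}{2} + 1 \right)}] = \frac{- \sqrt{x + 3} \sin{\left(\frac{x}{2} + 1 \right)} + 5}{2 \sqrt{x + 3}} = f(x).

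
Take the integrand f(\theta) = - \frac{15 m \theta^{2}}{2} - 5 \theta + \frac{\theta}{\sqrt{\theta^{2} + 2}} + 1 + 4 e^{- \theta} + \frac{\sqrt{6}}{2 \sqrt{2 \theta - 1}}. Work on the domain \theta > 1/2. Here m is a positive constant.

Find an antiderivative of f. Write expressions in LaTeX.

The integrand splits into summands that can be handled one at a time.
Check: d/d\theta[- \frac{5 m \theta^{3}}{2} - \frac{5 \theta^{2}}{2} + \theta + \sqrt{3 \theta - \frac{3}{2}} + \sqrt{\theta^{2} + 2} - 4 e^{- \theta}] = \frac{\left(- 15 m \theta^{2} \sqrt{2 \theta - 1} \sqrt{\theta^{2} + 2} e^{\theta} - 10 \theta \sqrt{2 \theta - 1} \sqrt{\theta^{2} + 2} e^{\theta} + 2 \theta \sqrt{2 \theta - 1} e^{\theta} + 2 \sqrt{2 \theta - 1} \sqrt{\theta^{2} + 2} e^{\theta} + 8 \sqrt{2 \theta - 1} \sqrt{\theta^{2} + 2} + \sqrt{6} \sqrt{\theta^{2} + 2} e^{\theta}\right) e^{- \theta}}{2 \sqrt{2 \theta - 1} \sqrt{\theta^{2} + 2}}, which equals f(\theta).

An antiderivative is F(\theta) = - \frac{5 m \theta^{3}}{2} - \frac{5 \theta^{2}}{2} + \theta + \sqrt{3 \theta - \frac{3}{2}} + \sqrt{\theta^{2} + 2} - 4 e^{- \theta}.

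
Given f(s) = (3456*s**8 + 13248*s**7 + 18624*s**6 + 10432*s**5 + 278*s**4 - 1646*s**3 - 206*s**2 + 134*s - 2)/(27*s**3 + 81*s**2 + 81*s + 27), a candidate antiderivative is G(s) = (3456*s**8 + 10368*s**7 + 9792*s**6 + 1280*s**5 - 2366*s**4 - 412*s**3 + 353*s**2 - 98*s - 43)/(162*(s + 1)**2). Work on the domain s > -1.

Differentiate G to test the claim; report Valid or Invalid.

Valid - differentiating G returns exactly f.

d/ds[G] = (3456*s**8 + 13248*s**7 + 18624*s**6 + 10432*s**5 + 278*s**4 - 1646*s**3 - 206*s**2 + 134*s - 2)/(27*s**3 + 81*s**2 + 81*s + 27)
This equals f(s) exactly, so the claim holds.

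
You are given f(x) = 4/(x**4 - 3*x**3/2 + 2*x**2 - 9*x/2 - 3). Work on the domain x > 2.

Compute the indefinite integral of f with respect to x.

The denominator factors as (x - 2)*(2*x + 1)*(x**2 + 3); partial fractions split f into directly integrable pieces: 8*(3*x - 8)/(91*(x**2 + 3)) - 64/(65*(2*x + 1)) + 8/(35*(x - 2)).
Check: d/dx[8*log(x - 2)/35 - 32*log(x + 1/2)/65 + 12*log(x**2 + 3)/91 - 64*sqrt(3)*atan(sqrt(3)*x/3)/273] = 8/(2*x**4 - 3*x**3 + 4*x**2 - 9*x - 6), which equals f(x).

F(x) = 8*log(x - 2)/35 - 32*log(x + 1/2)/65 + 12*log(x**2 + 3)/91 - 64*sqrt(3)*atan(sqrt(3)*x/3)/273 + C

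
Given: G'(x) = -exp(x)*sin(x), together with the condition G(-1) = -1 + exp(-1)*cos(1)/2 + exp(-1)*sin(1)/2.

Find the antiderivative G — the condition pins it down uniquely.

Differentiate the proposed G(x) back; it has to land on the given G'(x).
A general antiderivative is -exp(x)*sin(x)/2 + exp(x)*cos(x)/2 + C.
The condition gives C = -1 + exp(-1)*cos(1)/2 + exp(-1)*sin(1)/2 - (exp(-1)*cos(1)/2 + exp(-1)*sin(1)/2) = -1.
So G(x) = -exp(x)*sin(x)/2 + exp(x)*cos(x)/2 - 1.
Check: d/dx[-exp(x)*sin(x)/2 + exp(x)*cos(x)/2 - 1] = -exp(x)*sin(x) = G'(x).

G(x) = -exp(x)*sin(x)/2 + exp(x)*cos(x)/2 - 1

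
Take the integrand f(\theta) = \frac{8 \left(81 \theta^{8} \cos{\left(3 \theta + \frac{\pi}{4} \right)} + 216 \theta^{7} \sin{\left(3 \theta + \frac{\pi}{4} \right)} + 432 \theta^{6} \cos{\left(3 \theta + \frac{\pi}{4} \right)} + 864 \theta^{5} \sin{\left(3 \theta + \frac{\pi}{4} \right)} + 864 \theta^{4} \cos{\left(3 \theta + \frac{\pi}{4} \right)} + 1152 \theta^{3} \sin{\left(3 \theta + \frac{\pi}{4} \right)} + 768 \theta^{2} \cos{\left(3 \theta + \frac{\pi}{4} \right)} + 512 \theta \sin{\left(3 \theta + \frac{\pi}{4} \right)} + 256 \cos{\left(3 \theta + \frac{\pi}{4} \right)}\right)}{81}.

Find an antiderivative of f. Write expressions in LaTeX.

f has the shape u'v + uv' for u = \frac{8 \left(- \theta^{2} - \frac{4}{3}\right)^{4}}{3} and v = \sin{\left(3 \theta + \frac{\pi}{4} \right)} — it is the derivative of the product u*v.
Check: d/d\theta[\frac{8 \left(- \theta^{2} - \frac{4}{3}\right)^{4} \sin{\left(3 \theta + \frac{\pi}{4} \right)}}{3}] = 8 \theta^{8} \cos{\left(3 \theta + \frac{\pi}{4} \right)} + \frac{64 \theta^{7} \sin{\left(3 \theta + \frac{\pi}{4} \right)}}{3} + \frac{128 \theta^{6} \cos{\left(3 \theta + \frac{\pi}{4} \right)}}{3} + \frac{256 \theta^{5} \sin{\left(3 \theta + \frac{\pi}{4} \right)}}{3} + \frac{256 \theta^{4} \cos{\left(3 \theta + \frac{\pi}{4} \right)}}{3} + \frac{1024 \theta^{3} \sin{\left(3 \theta + \frac{\pi}{4} \right)}}{9} + \frac{2048 \theta^{2} \cos{\left(3 \theta + \frac{\pi}{4} \right)}}{27} + \frac{4096 \theta \sin{\left(3 \theta + \frac{\pi}{4} \right)}}{81} + \frac{2048 \cos{\left(3 \theta + \frac{\pi}{4} \right)}}{81}, which equals f(\theta).

An antiderivative is F(\theta) = \frac{8 \left(- \theta^{2} - \frac{4}{3}\right)^{4} \sin{\left(3 \theta + \frac{\pi}{4} \right)}}{3}.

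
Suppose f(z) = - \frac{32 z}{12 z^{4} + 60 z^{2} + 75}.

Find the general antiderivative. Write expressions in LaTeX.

The substitution u = z^{2} + \frac{5}{2} works: f is exactly (dF/du)*(du/dz) for that inner function.
Check: d/dz[\frac{4}{3 \left(z^{2} + \frac{5}{2}\right)}] = - \frac{32 z}{12 z^{4} + 60 z^{2} + 75} = f(z).

F(z) = \frac{4}{3 \left(z^{2} + \frac{5}{2}\right)} + C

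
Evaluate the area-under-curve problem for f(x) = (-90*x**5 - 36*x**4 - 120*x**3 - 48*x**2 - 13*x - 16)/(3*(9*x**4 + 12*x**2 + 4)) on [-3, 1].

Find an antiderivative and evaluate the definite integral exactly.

Antiderivative: F(x) = (-10*x**2*(3*x**2 + 2) - 8*x*(3*x**2 + 2) - 9)/(6*(3*x**2 + 2)); value = 1124/145

A candidate is checked by its d/dx: the result must match f(x).
F(x) = (-10*x**2*(3*x**2 + 2) - 8*x*(3*x**2 + 2) - 9)/(6*(3*x**2 + 2)) is an antiderivative of f.
Check: d/dx[(-10*x**2*(3*x**2 + 2) - 8*x*(3*x**2 + 2) - 9)/(6*(3*x**2 + 2))] = (-90*x**5 - 36*x**4 - 120*x**3 - 48*x**2 - 13*x - 16)/(27*x**4 + 36*x**2 + 12), which equals f(x).
F(1) = -33/10; F(-3) = -641/58.
Integral = F(1) - F(-3) = 1124/145.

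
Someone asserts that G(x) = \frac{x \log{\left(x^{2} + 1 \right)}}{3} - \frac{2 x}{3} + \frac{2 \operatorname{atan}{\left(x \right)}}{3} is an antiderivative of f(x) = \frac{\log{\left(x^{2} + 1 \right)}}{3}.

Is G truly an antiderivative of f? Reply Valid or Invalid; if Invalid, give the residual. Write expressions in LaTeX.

Valid - differentiating G returns exactly f.

d/dx[G] = \frac{\log{\left(x^{2} + 1 \right)}}{3}
This equals f(x) exactly, so the claim holds.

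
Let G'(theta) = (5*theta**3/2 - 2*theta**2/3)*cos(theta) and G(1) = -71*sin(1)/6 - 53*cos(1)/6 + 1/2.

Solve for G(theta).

Any candidate G(theta) must reproduce the stated G'(theta) exactly.
A general antiderivative is 5*theta**3*sin(theta)/2 - 2*theta**2*sin(theta)/3 + 15*theta**2*cos(theta)/2 - 15*theta*sin(theta) - 4*theta*cos(theta)/3 + 4*sin(theta)/3 - 15*cos(theta) + C.
The condition gives C = -71*sin(1)/6 - 53*cos(1)/6 + 1/2 - (-71*sin(1)/6 - 53*cos(1)/6) = 1/2.
So G(theta) = (15*theta**3*sin(theta) - 4*theta**2*sin(theta) + 45*theta**2*cos(theta) - 90*theta*sin(theta) - 8*theta*cos(theta) + 8*sin(theta) - 90*cos(theta) + 3)/6.
Check: d/dtheta[(15*theta**3*sin(theta) - 4*theta**2*sin(theta) + 45*theta**2*cos(theta) - 90*theta*sin(theta) - 8*theta*cos(theta) + 8*sin(theta) - 90*cos(theta) + 3)/6] = 5*theta**3*cos(theta)/2 - 2*theta**2*cos(theta)/3, which equals G'(theta).

G(theta) = (15*theta**3*sin(theta) - 4*theta**2*sin(theta) + 45*theta**2*cos(theta) - 90*theta*sin(theta) - 8*theta*cos(theta) + 8*sin(theta) - 90*cos(theta) + 3)/6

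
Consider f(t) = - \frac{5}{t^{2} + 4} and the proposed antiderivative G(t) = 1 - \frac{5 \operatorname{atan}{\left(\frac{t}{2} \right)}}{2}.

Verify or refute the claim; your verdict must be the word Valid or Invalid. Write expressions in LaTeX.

d/dt[G] = - \frac{5}{t^{2} + 4}
This equals f(t) exactly, so the claim holds.

Valid: G'(t) = f(t).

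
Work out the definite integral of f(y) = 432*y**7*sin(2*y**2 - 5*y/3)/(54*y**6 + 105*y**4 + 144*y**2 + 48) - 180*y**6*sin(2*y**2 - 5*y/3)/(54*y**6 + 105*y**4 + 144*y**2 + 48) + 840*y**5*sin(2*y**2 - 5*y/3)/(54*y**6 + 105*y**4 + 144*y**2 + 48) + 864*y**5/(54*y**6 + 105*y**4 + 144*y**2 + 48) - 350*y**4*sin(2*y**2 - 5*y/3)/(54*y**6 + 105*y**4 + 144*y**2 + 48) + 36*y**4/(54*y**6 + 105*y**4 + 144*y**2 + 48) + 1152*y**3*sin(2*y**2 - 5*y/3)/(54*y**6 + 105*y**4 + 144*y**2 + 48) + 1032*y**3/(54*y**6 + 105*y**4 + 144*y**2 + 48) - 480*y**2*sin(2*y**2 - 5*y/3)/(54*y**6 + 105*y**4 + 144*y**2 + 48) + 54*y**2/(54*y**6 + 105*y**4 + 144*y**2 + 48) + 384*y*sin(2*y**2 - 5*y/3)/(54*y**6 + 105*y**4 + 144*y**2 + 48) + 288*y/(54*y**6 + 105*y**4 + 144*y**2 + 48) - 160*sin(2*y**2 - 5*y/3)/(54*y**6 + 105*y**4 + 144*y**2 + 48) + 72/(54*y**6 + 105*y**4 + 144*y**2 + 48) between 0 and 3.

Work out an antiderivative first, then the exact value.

Antiderivative: F(y) = 4*log(2*y**4/3 + y**2 + 4/3) - 2*cos(2*y**2 - 5*y/3) + atan(3*y/2); value = -2*cos(13) - 4*log(4/3) + atan(9/2) + 2 + 4*log(193/3)

The integrand splits into summands that can be handled one at a time.
F(y) = 4*log(2*y**4/3 + y**2 + 4/3) - 2*cos(2*y**2 - 5*y/3) + atan(3*y/2) is an antiderivative of f.
Check: d/dy[4*log(2*y**4/3 + y**2 + 4/3) - 2*cos(2*y**2 - 5*y/3) + atan(3*y/2)] = (432*y**7*sin(2*y**2 - 5*y/3) - 180*y**6*sin(2*y**2 - 5*y/3) + 840*y**5*sin(2*y**2 - 5*y/3) + 864*y**5 - 350*y**4*sin(2*y**2 - 5*y/3) + 36*y**4 + 1152*y**3*sin(2*y**2 - 5*y/3) + 1032*y**3 - 480*y**2*sin(2*y**2 - 5*y/3) + 54*y**2 + 384*y*sin(2*y**2 - 5*y/3) + 288*y - 160*sin(2*y**2 - 5*y/3) + 72)/(54*y**6 + 105*y**4 + 144*y**2 + 48), which equals f(y).
F(3) = -2*cos(13) + atan(9/2) + 4*log(193/3); F(0) = -2 + 4*log(4/3).
Integral = F(3) - F(0) = -2*cos(13) - 4*log(4/3) + atan(9/2) + 2 + 4*log(193/3).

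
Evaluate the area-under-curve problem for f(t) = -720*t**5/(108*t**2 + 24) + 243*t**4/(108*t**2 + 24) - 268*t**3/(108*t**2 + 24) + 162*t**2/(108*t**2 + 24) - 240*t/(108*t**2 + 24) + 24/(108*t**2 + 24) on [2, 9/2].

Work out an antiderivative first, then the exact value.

Antiderivative: F(t) = -5*t**4/3 + 3*t**3/4 - t**2/2 + t - log(3*t**2/2 + 1/3); value = -57605/96 - log(737/24) + log(19/3)

The integrand splits into summands that can be handled one at a time.
F(t) = -5*t**4/3 + 3*t**3/4 - t**2/2 + t - log(3*t**2/2 + 1/3) is an antiderivative of f.
Check: d/dt[-5*t**4/3 + 3*t**3/4 - t**2/2 + t - log(3*t**2/2 + 1/3)] = (-720*t**5 + 243*t**4 - 268*t**3 + 162*t**2 - 240*t + 24)/(108*t**2 + 24), which equals f(t).
F(9/2) = -19863/32 - log(737/24); F(2) = -62/3 - log(19/3).
Integral = F(9/2) - F(2) = -57605/96 - log(737/24) + log(19/3).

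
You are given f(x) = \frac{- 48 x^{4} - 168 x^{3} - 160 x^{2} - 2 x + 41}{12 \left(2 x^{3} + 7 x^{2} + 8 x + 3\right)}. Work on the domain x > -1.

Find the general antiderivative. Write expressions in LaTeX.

F(x) = - x^{2} + \frac{4 \log{\left(2 x + 3 \right)}}{3} - \frac{1}{2 \left(2 x + 2\right)} + C

Any candidate F(x) must reproduce f(x) exactly when differentiated.
Check: d/dx[- x^{2} + \frac{4 \log{\left(2 x + 3 \right)}}{3} - \frac{1}{2 \left(2 x + 2\right)}] = \frac{- 48 x^{4} - 168 x^{3} - 160 x^{2} - 2 x + 41}{24 x^{3} + 84 x^{2} + 96 x + 36}, which equals f(x).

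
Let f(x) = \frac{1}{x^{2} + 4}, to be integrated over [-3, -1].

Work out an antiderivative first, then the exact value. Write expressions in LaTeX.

A first test for any F(x): its x-derivative must equal f(x) identically.
F(x) = \frac{\operatorname{atan}{\left(\frac{x}{2} \right)}}{2} is an antiderivative of f.
Check: d/dx[\frac{\operatorname{atan}{\left(\frac{x}{2} \right)}}{2}] = \frac{1}{x^{2} + 4} = f(x).
F(-1) = - \frac{\operatorname{atan}{\left(\frac{1}{2} \right)}}{2}; F(-3) = - \frac{\operatorname{atan}{\left(\frac{3}{2} \right)}}{2}.
Integral = F(-1) - F(-3) = - \frac{\operatorname{atan}{\left(\frac{1}{2} \right)}}{2} + \frac{\operatorname{atan}{\left(\frac{3}{2} \right)}}{2}.

Antiderivative: F(x) = \frac{\operatorname{atan}{\left(\frac{x}{2} \right)}}{2}; value = - \frac{\operatorname{atan}{\left(\frac{1}{2} \right)}}{2} + \frac{\operatorname{atan}{\left(\frac{3}{2} \right)}}{2}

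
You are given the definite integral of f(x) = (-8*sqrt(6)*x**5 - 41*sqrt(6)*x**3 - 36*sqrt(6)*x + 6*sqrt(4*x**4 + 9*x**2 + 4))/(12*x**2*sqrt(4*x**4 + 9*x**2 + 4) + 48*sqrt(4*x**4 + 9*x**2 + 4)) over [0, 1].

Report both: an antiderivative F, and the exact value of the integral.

Antiderivative: F(x) = (-sqrt(6)*sqrt(4*x**4 + 9*x**2 + 4) + 3*atan(x/2))/12; value = -sqrt(102)/12 + atan(1/2)/4 + sqrt(6)/6

An antiderivative F(x) passes only if d/dx[F] lands on f(x) exactly.
F(x) = (-sqrt(6)*sqrt(4*x**4 + 9*x**2 + 4) + 3*atan(x/2))/12 is an antiderivative of f.
Check: d/dx[(-sqrt(6)*sqrt(4*x**4 + 9*x**2 + 4) + 3*atan(x/2))/12] = (-8*sqrt(6)*x**5 - 41*sqrt(6)*x**3 - 36*sqrt(6)*x + 6*sqrt(4*x**4 + 9*x**2 + 4))/(12*x**2*sqrt(4*x**4 + 9*x**2 + 4) + 48*sqrt(4*x**4 + 9*x**2 + 4)) = f(x).
F(1) = -sqrt(102)/12 + atan(1/2)/4; F(0) = -sqrt(6)/6.
Integral = F(1) - F(0) = -sqrt(102)/12 + atan(1/2)/4 + sqrt(6)/6.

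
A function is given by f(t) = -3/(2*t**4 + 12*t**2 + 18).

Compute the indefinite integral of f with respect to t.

A first test for any F(t): its t-derivative must equal f(t) identically.
Check: d/dt[(-3*t - sqrt(3)*(t**2 + 3)*atan(sqrt(3)*t/3))/(12*(t**2 + 3))] = -3/(2*t**4 + 12*t**2 + 18) = f(t).

F(t) = (-3*t - sqrt(3)*(t**2 + 3)*atan(sqrt(3)*t/3))/(12*(t**2 + 3)) + C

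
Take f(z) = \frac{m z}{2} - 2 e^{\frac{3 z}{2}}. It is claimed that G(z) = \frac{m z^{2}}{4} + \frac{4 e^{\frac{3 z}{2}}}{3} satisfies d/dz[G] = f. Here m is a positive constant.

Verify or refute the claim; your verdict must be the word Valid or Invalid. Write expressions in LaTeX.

d/dz[G] = \frac{m z}{2} + 2 e^{\frac{3 z}{2}}
d/dz[G] - f(z) = 4 e^{\frac{3 z}{2}} != 0.

Invalid: d/dz[G] - f = 4 e^{\frac{3 z}{2}}, which is not 0.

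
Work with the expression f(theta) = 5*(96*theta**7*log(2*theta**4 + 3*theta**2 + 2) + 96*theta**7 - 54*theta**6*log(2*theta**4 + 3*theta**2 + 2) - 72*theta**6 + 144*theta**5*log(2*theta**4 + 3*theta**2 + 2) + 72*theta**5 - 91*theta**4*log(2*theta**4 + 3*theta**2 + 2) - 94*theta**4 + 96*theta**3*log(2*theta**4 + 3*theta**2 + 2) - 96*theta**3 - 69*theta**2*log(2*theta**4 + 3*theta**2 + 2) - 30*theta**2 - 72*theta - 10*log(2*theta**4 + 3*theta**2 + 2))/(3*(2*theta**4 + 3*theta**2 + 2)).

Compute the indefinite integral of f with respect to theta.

F(theta) = -5*(-4*theta**4 + 3*theta**3 + 5*theta/3 + 4)*log(2*theta**4 + 3*theta**2 + 2) + C

Recognize the product-rule pattern: f = u'v + uv' with u = 20*theta**4 - 15*theta**3 - 25*theta/3 - 20, v = log(2*theta**4 + 3*theta**2 + 2), so integration by parts undoes it.
Check: d/dtheta[-5*(-4*theta**4 + 3*theta**3 + 5*theta/3 + 4)*log(2*theta**4 + 3*theta**2 + 2)] = (480*theta**7*log(2*theta**4 + 3*theta**2 + 2) + 480*theta**7 - 270*theta**6*log(2*theta**4 + 3*theta**2 + 2) - 360*theta**6 + 720*theta**5*log(2*theta**4 + 3*theta**2 + 2) + 360*theta**5 - 455*theta**4*log(2*theta**4 + 3*theta**2 + 2) - 470*theta**4 + 480*theta**3*log(2*theta**4 + 3*theta**2 + 2) - 480*theta**3 - 345*theta**2*log(2*theta**4 + 3*theta**2 + 2) - 150*theta**2 - 360*theta - 50*log(2*theta**4 + 3*theta**2 + 2))/(6*theta**4 + 9*theta**2 + 6), which equals f(theta).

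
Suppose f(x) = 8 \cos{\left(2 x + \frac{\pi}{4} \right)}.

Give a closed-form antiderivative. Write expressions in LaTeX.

An antiderivative is F(x) = 4 \sin{\left(2 x + \frac{\pi}{4} \right)}.

A candidate is checked by its d/dx: the result must match f(x).
Check: d/dx[4 \sin{\left(2 x + \frac{\pi}{4} \right)}] = 8 \cos{\left(2 x + \frac{\pi}{4} \right)} = f(x).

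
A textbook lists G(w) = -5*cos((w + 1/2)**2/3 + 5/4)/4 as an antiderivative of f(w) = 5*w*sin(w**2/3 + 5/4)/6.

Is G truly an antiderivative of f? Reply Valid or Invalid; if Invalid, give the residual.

Invalid: d/dw[G] - f = -5*w*sin(w**2/3 + 5/4)/6 + 5*w*sin(w**2/3 + w/3 + 4/3)/6 + 5*sin(w**2/3 + w/3 + 4/3)/12, which is not 0.

d/dw[G] = 5*w*sin(w**2/3 + w/3 + 4/3)/6 + 5*sin(w**2/3 + w/3 + 4/3)/12
d/dw[G] - f(w) = -5*w*sin(w**2/3 + 5/4)/6 + 5*w*sin(w**2/3 + w/3 + 4/3)/6 + 5*sin(w**2/3 + w/3 + 4/3)/12 != 0.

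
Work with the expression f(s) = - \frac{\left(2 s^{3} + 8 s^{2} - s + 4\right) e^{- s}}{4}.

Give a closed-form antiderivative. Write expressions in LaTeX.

f has the shape u'v + uv' for u = \frac{s^{3}}{2} + \frac{7 s^{2}}{2} + \frac{27 s}{4} + \frac{31}{4} and v = e^{- s} — it is the derivative of the product u*v.
Check: d/ds[\frac{\left(2 s^{3} + 14 s^{2} + 27 s + 31\right) e^{- s}}{4}] = \frac{\left(- 2 s^{3} - 8 s^{2} + s - 4\right) e^{- s}}{4}, which equals f(s).

An antiderivative is F(s) = \frac{\left(2 s^{3} + 14 s^{2} + 27 s + 31\right) e^{- s}}{4}.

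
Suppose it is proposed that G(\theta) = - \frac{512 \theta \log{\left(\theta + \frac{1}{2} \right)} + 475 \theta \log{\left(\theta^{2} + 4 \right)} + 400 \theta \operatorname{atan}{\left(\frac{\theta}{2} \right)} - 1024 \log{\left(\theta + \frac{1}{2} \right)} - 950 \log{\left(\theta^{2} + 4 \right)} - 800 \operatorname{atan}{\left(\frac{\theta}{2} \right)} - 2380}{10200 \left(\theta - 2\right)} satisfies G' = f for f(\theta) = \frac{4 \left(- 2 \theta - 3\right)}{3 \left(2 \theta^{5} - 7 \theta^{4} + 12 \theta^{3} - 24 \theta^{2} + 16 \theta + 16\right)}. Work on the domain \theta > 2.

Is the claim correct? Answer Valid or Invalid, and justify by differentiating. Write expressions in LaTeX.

d/d\theta[G] = \frac{- 86 \theta^{4} + 129 \theta^{3} - 258 \theta^{2} - 284 \theta - 856}{600 \theta^{5} - 2100 \theta^{4} + 3600 \theta^{3} - 7200 \theta^{2} + 4800 \theta + 4800}
d/d\theta[G] - f(\theta) = - \frac{43}{300 \theta - 600} != 0.

Invalid: d/d\theta[G] - f = - \frac{43}{300 \theta - 600}, which is not 0.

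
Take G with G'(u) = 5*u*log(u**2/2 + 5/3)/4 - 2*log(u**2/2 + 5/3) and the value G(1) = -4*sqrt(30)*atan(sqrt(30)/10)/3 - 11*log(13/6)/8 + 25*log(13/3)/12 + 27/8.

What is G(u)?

Integrate term by term and add the pieces.
A general antiderivative is -5*u**2/8 + 4*u + (5*u**2/8 - 2*u)*log(u**2/2 + 5/3) + 25*log(u**2 + 10/3)/12 - 4*sqrt(30)*atan(sqrt(30)*u/10)/3 + C.
The condition gives C = -4*sqrt(30)*atan(sqrt(30)/10)/3 - 11*log(13/6)/8 + 25*log(13/3)/12 + 27/8 - (-4*sqrt(30)*atan(sqrt(30)/10)/3 - 11*log(13/6)/8 + 25*log(13/3)/12 + 27/8) = 0.
So G(u) = 5*u**2*log(u**2/2 + 5/3)/8 - 5*u**2/8 - 2*u*log(u**2/2 + 5/3) + 4*u + 25*log(u**2 + 10/3)/12 - 4*sqrt(30)*atan(sqrt(30)*u/10)/3.
Check: d/du[5*u**2*log(u**2/2 + 5/3)/8 - 5*u**2/8 - 2*u*log(u**2/2 + 5/3) + 4*u + 25*log(u**2 + 10/3)/12 - 4*sqrt(30)*atan(sqrt(30)*u/10)/3] = 5*u*log(3*u**2 + 10)/4 - 5*u*log(6)/4 - 2*log(3*u**2 + 10) + 2*log(6), which equals G'(u).

G(u) = 5*u**2*log(u**2/2 + 5/3)/8 - 5*u**2/8 - 2*u*log(u**2/2 + 5/3) + 4*u + 25*log(u**2 + 10/3)/12 - 4*sqrt(30)*atan(sqrt(30)*u/10)/3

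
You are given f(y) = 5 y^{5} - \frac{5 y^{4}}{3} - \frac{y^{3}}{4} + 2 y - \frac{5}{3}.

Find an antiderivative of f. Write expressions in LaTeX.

Integrate term by term and add the pieces.
Check: d/dy[\frac{5 y^{6}}{6} - \frac{y^{5}}{3} - \frac{y^{4}}{16} + y^{2} - \frac{5 y}{3}] = 5 y^{5} - \frac{5 y^{4}}{3} - \frac{y^{3}}{4} + 2 y - \frac{5}{3} = f(y).

An antiderivative is F(y) = \frac{5 y^{6}}{6} - \frac{y^{5}}{3} - \frac{y^{4}}{16} + y^{2} - \frac{5 y}{3}.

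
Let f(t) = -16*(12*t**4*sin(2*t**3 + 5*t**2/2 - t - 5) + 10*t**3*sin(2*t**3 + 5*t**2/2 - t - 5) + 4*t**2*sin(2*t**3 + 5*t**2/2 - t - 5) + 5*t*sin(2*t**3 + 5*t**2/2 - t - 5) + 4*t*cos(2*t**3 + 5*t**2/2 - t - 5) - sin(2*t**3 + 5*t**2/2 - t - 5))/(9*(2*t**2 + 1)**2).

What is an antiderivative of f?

An antiderivative is F(t) = 16*cos(2*t**3 + 5*t**2/2 - t - 5)/(9*(2*t**2 + 1)).

f has the shape u'v + uv' for u = 16/(9*(2*t**2 + 1)) and v = cos(2*t**3 + 5*t**2/2 - t - 5) — it is the derivative of the product u*v.
Check: d/dt[16*cos(2*t**3 + 5*t**2/2 - t - 5)/(9*(2*t**2 + 1))] = (-192*t**4*sin(2*t**3 + 5*t**2/2 - t - 5) - 160*t**3*sin(2*t**3 + 5*t**2/2 - t - 5) - 64*t**2*sin(2*t**3 + 5*t**2/2 - t - 5) - 80*t*sin(2*t**3 + 5*t**2/2 - t - 5) - 64*t*cos(2*t**3 + 5*t**2/2 - t - 5) + 16*sin(2*t**3 + 5*t**2/2 - t - 5))/(36*t**4 + 36*t**2 + 9), which equals f(t).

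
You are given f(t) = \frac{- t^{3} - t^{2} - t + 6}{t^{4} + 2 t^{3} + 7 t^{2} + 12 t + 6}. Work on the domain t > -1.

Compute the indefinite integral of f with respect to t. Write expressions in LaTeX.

Differentiate the proposed F(t) back; it has to land on f(t) exactly.
Check: d/dt[\frac{- \left(t + 1\right) \log{\left(t^{2} + 6 \right)} - 2}{2 \left(t + 1\right)}] = \frac{- t^{3} - t^{2} - t + 6}{t^{4} + 2 t^{3} + 7 t^{2} + 12 t + 6} = f(t).

F(t) = \frac{- \left(t + 1\right) \log{\left(t^{2} + 6 \right)} - 2}{2 \left(t + 1\right)} + C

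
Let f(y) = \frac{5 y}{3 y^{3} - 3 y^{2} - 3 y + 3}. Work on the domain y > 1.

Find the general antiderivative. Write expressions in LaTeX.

F(y) = \frac{5 y \log{\left(y - 1 \right)} - 5 y \log{\left(y + 1 \right)} - 5 \log{\left(y - 1 \right)} + 5 \log{\left(y + 1 \right)} - 10}{12 y - 12} + C

The denominator factors as 3 \left(y - 1\right)^{2} \left(y + 1\right); partial fractions split f into directly integrable pieces: - \frac{5}{12 \left(y + 1\right)} + \frac{5}{12 \left(y - 1\right)} + \frac{5}{6 \left(y - 1\right)^{2}}.
Check: d/dy[\frac{5 y \log{\left(y - 1 \right)} - 5 y \log{\left(y + 1 \right)} - 5 \log{\left(y - 1 \right)} + 5 \log{\left(y + 1 \right)} - 10}{12 y - 12}] = \frac{5 y}{3 y^{3} - 3 y^{2} - 3 y + 3} = f(y).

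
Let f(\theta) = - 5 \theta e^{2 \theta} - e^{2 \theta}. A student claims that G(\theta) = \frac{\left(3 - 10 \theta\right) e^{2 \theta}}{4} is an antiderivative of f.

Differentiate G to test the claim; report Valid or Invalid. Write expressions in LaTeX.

Valid. The derivative of G reproduces f.

d/d\theta[G] = - 5 \theta e^{2 \theta} - e^{2 \theta}
This equals f(\theta) exactly, so the claim holds.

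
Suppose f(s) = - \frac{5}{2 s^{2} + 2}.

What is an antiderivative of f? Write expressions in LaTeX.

An antiderivative is F(s) = - \frac{5 \operatorname{atan}{\left(s \right)}}{2}.

A candidate is checked by its d/ds: the result must match f(s).
Check: d/ds[- \frac{5 \operatorname{atan}{\left(s \right)}}{2}] = - \frac{5}{2 s^{2} + 2} = f(s).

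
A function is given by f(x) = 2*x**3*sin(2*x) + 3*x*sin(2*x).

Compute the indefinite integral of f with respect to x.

Integrate term by term and add the pieces.
Check: d/dx[-x**2*(2*x*cos(2*x) - 3*sin(2*x))/2] = 2*x**3*sin(2*x) + 3*x*sin(2*x) = f(x).

F(x) = -x**2*(2*x*cos(2*x) - 3*sin(2*x))/2 + C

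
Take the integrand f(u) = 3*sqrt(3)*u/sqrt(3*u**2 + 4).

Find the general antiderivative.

F(u) = sqrt(3)*sqrt(3*u**2 + 4) + C

The substitution w = u**2 + 4/3 works: f is exactly (dF/dw)*(dw/du) for that inner function.
Check: d/du[sqrt(3)*sqrt(3*u**2 + 4)] = 3*sqrt(3)*u/sqrt(3*u**2 + 4) = f(u).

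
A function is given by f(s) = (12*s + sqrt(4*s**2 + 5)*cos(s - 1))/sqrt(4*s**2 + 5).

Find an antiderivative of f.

An antiderivative is F(s) = 3*sqrt(4*s**2 + 5) + sin(s - 1).

A first test for any F(s): its s-derivative must equal f(s) identically.
Check: d/ds[3*sqrt(4*s**2 + 5) + sin(s - 1)] = (12*s + sqrt(4*s**2 + 5)*cos(s - 1))/sqrt(4*s**2 + 5) = f(s).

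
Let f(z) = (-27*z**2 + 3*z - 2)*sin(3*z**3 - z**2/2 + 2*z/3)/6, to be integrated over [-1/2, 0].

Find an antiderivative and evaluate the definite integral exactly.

f matches the chain-rule pattern g'(h)*h' with inner function h(z) = 3*z**3 - z**2/2 + 2*z/3; substituting u = h(z) collapses the integral.
F(z) = cos(3*z**3 - z**2/2 + 2*z/3)/2 is an antiderivative of f.
Check: d/dz[cos(3*z**3 - z**2/2 + 2*z/3)/2] = -9*z**2*sin(3*z**3 - z**2/2 + 2*z/3)/2 + z*sin(3*z**3 - z**2/2 + 2*z/3)/2 - sin(3*z**3 - z**2/2 + 2*z/3)/3, which equals f(z).
F(0) = 1/2; F(-1/2) = cos(5/6)/2.
Integral = F(0) - F(-1/2) = 1/2 - cos(5/6)/2.

Antiderivative: F(z) = cos(3*z**3 - z**2/2 + 2*z/3)/2; value = 1/2 - cos(5/6)/2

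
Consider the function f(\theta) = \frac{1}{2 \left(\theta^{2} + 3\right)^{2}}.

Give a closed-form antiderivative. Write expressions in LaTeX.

An antiderivative is F(\theta) = \frac{3 \theta + \sqrt{3} \left(\theta^{2} + 3\right) \operatorname{atan}{\left(\frac{\sqrt{3} \theta}{3} \right)}}{36 \left(\theta^{2} + 3\right)}.

An antiderivative F(\theta) passes only if d/d\theta[F] lands on f(\theta) exactly.
Check: d/d\theta[\frac{3 \theta + \sqrt{3} \left(\theta^{2} + 3\right) \operatorname{atan}{\left(\frac{\sqrt{3} \theta}{3} \right)}}{36 \left(\theta^{2} + 3\right)}] = \frac{1}{2 \theta^{4} + 12 \theta^{2} + 18}, which equals f(\theta).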